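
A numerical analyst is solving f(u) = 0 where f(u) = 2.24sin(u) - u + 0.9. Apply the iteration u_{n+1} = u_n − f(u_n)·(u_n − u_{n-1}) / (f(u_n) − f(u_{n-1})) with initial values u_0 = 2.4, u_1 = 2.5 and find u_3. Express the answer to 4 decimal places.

f(2.4) = 0.013038, f(2.5) = -0.259422
u_2 = 2.500000 − (-0.259422)·(2.500000 − 2.400000) / (-0.259422 − 0.013038) = 2.500000 − (-0.025942)/(-0.272460) = 2.404785
f(2.404785) = 0.000331
u_3 = 2.404785 − 0.000331·(2.404785 − 2.500000) / (0.000331 − (-0.259422)) = 2.404785 − (-0.000032)/(0.259754) = 2.404907

2.4049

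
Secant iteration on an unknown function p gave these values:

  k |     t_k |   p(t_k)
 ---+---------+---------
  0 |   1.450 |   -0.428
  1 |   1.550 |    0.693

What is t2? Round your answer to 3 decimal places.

1.488

t2 = 1.550 − 0.693·(1.550 − 1.450) / (0.693 − (-0.428))
   = 1.550 − (0.06930)/(1.12100) = 1.48818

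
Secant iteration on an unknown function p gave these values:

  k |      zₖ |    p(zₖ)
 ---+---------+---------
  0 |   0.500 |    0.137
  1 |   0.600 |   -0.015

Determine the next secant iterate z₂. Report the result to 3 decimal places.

z₂ = 0.600 − (-0.015)·(0.600 − 0.500) / (-0.015 − 0.137)
   = 0.600 − (-0.00150)/(-0.15200) = 0.59013

0.590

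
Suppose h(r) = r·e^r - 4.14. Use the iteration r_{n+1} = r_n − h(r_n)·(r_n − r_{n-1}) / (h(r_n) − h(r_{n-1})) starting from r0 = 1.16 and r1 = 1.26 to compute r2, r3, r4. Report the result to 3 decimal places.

h(1.16) = -0.43968, h(1.26) = 0.30203
r2 = 1.26000 − 0.30203·(1.26000 − 1.16000) / (0.30203 − (-0.43968)) = 1.26000 − (0.03020)/(0.74171) = 1.21928
h(1.21928) = -0.01305
r3 = 1.21928 − (-0.01305)·(1.21928 − 1.26000) / (-0.01305 − 0.30203) = 1.21928 − (0.00053)/(-0.31508) = 1.22097
h(1.22097) = -0.00037
r4 = 1.22097 − (-0.00037)·(1.22097 − 1.21928) / (-0.00037 − (-0.01305)) = 1.22097 − (0.00000)/(0.01268) = 1.22101

1.219, 1.221, 1.221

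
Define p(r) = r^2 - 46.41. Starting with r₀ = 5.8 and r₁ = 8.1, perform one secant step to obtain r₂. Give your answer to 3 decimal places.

6.719

p(5.8) = -12.77000, p(8.1) = 19.20000
r₂ = 8.10000 − 19.20000·(8.10000 − 5.80000) / (19.20000 − (-12.77000)) = 8.10000 − (44.16000)/(31.97000) = 6.71871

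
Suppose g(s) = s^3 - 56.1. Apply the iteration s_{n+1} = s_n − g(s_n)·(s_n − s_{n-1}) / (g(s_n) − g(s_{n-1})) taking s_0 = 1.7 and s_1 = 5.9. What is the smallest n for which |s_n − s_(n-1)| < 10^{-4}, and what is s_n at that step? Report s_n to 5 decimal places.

g(1.7) = -51.1870000, g(5.9) = 149.2790000
s_2 = 5.9000000 − 149.2790000·(4.2000000)/(200.4660000) = 2.7724282;  |Δ| = 3.1275718
g(2.7724282) = -34.7901230
s_3 = 2.7724282 − (-34.7901230)·(-3.1275718)/(-184.0691230) = 3.3635573;  |Δ| = 0.5911291
g(3.3635573) = -18.0463351
s_4 = 3.3635573 − (-18.0463351)·(0.5911291)/(16.7437879) = 4.0006720;  |Δ| = 0.6371147
g(4.0006720) = 7.9322599
s_5 = 4.0006720 − 7.9322599·(0.6371147)/(25.9785950) = 3.8061365;  |Δ| = 0.1945355
g(3.8061365) = -0.9617390
s_6 = 3.8061365 − (-0.9617390)·(-0.1945355)/(-8.8939989) = 3.8271723;  |Δ| = 0.0210358
g(3.8271723) = -0.0424606
s_7 = 3.8271723 − (-0.0424606)·(0.0210358)/(0.9192784) = 3.8281439;  |Δ| = 0.0009716
g(3.8281439) = 0.0002451
s_8 = 3.8281439 − 0.0002451·(0.0009716)/(0.0427057) = 3.8281383;  |Δ| = 0.0000056
|s_8 − s_7| = 0.0000056 < 10^{-4}

n = 8, s_n = 3.82814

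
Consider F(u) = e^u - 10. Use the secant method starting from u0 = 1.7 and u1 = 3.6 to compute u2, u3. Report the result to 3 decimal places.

F(1.7) = -4.52605, F(3.6) = 26.59823
u2 = 3.60000 − 26.59823·(3.60000 − 1.70000) / (26.59823 − (-4.52605)) = 3.60000 − (50.53665)/(31.12429) = 1.97630
F(1.97630) = -2.78404
u3 = 1.97630 − (-2.78404)·(1.97630 − 3.60000) / (-2.78404 − 26.59823) = 1.97630 − (4.52046)/(-29.38227) = 2.13015

1.976, 2.130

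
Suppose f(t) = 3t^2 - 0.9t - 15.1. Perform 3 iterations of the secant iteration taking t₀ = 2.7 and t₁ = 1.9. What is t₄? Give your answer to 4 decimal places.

2.3985

f(2.7) = 4.340000, f(1.9) = -5.980000
t₂ = 1.900000 − (-5.980000)·(1.900000 − 2.700000) / (-5.980000 − 4.340000) = 1.900000 − (4.784000)/(-10.320000) = 2.363566
f(2.363566) = -0.467878
t₃ = 2.363566 − (-0.467878)·(2.363566 − 1.900000) / (-0.467878 − (-5.980000)) = 2.363566 − (-0.216892)/(5.512122) = 2.402914
f(2.402914) = 0.059366
t₄ = 2.402914 − 0.059366·(2.402914 − 2.363566) / (0.059366 − (-0.467878)) = 2.402914 − (0.002336)/(0.527245) = 2.398484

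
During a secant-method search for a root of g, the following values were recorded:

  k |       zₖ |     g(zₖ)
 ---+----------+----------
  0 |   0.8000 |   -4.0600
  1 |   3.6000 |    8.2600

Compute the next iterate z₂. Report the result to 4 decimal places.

1.7227

z₂ = 3.6000 − 8.2600·(3.6000 − 0.8000) / (8.2600 − (-4.0600))
   = 3.6000 − (23.128000)/(12.320000) = 1.722727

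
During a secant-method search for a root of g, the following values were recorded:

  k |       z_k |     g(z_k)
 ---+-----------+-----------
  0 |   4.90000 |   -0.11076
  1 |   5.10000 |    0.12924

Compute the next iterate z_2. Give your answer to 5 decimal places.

4.99230

z_2 = 5.10000 − 0.12924·(5.10000 − 4.90000) / (0.12924 − (-0.11076))
   = 5.10000 − (0.0258480)/(0.2400000) = 4.9923000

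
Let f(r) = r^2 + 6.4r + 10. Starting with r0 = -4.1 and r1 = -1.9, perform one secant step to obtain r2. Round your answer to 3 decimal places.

-5.525

f(-4.1) = 0.57000, f(-1.9) = 1.45000
r2 = -1.90000 − 1.45000·(-1.90000 − (-4.10000)) / (1.45000 − 0.57000) = -1.90000 − (3.19000)/(0.88000) = -5.52500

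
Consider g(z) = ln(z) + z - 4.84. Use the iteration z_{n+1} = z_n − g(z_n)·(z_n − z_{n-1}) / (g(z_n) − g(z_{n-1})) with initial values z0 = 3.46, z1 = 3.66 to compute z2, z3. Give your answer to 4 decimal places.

3.5683, 3.5680

g(3.46) = -0.138731, g(3.66) = 0.117463
z2 = 3.660000 − 0.117463·(3.660000 − 3.460000) / (0.117463 − (-0.138731)) = 3.660000 − (0.023493)/(0.256195) = 3.568302
g(3.568302) = 0.000391
z3 = 3.568302 − 0.000391·(3.568302 − 3.660000) / (0.000391 − 0.117463) = 3.568302 − (-0.000036)/(-0.117072) = 3.567995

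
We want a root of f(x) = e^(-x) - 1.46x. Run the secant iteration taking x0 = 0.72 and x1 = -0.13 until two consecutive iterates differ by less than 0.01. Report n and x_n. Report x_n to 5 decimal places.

n = 4, x_n = 0.44077

f(0.72) = -0.5644477, f(-0.13) = 1.3286284
x2 = -0.1300000 − 1.3286284·(-0.8500000)/(1.8930761) = 0.4665603;  |Δ| = 0.5965603
f(0.4665603) = -0.0540223
x3 = 0.4665603 − (-0.0540223)·(0.5965603)/(-1.3826507) = 0.4432518;  |Δ| = 0.0233085
f(0.4432518) = -0.0052021
x4 = 0.4432518 − (-0.0052021)·(-0.0233085)/(0.0488203) = 0.4407681;  |Δ| = 0.0024837
|x4 − x3| = 0.0024837 < 0.01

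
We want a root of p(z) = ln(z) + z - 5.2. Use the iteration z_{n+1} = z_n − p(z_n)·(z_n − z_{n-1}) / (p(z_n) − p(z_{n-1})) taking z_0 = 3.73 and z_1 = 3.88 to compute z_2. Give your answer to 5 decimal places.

p(3.73) = -0.1535918, p(3.88) = 0.0358352
z_2 = 3.8800000 − 0.0358352·(3.8800000 − 3.7300000) / (0.0358352 − (-0.1535918)) = 3.8800000 − (0.0053753)/(0.1894269) = 3.8516235

3.85162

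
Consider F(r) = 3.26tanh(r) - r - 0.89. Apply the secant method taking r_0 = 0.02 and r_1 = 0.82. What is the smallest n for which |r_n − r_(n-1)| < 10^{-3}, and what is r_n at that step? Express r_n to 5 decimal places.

n = 6, r_n = 0.42922

F(0.02) = -0.8448087, F(0.82) = 0.4907278
r_2 = 0.8200000 − 0.4907278·(0.8000000)/(1.3355365) = 0.5260490;  |Δ| = 0.2939510
F(0.5260490) = 0.1564288
r_3 = 0.5260490 − 0.1564288·(-0.2939510)/(-0.3342990) = 0.3885003;  |Δ| = 0.1375487
F(0.3885003) = -0.0720831
r_4 = 0.3885003 − (-0.0720831)·(-0.1375487)/(-0.2285119) = 0.4318895;  |Δ| = 0.0433891
F(0.4318895) = 0.0046017
r_5 = 0.4318895 − 0.0046017·(0.0433891)/(0.0766848) = 0.4292857;  |Δ| = 0.0026037
F(0.4292857) = 0.0001152
r_6 = 0.4292857 − 0.0001152·(-0.0026037)/(-0.0044866) = 0.4292189;  |Δ| = 0.0000669
|r_6 − r_5| = 0.0000669 < 10^{-3}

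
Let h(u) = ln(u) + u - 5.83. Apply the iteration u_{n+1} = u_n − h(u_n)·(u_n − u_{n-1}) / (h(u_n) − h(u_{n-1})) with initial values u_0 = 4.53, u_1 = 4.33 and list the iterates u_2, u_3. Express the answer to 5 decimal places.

h(4.53) = 0.2107219, h(4.33) = -0.0344325
u_2 = 4.3300000 − (-0.0344325)·(4.3300000 − 4.5300000) / (-0.0344325 − 0.2107219) = 4.3300000 − (0.0068865)/(-0.2451544) = 4.3580904
h(4.3580904) = 0.0001244
u_3 = 4.3580904 − 0.0001244·(4.3580904 − 4.3300000) / (0.0001244 − (-0.0344325)) = 4.3580904 − (0.0000035)/(0.0345569) = 4.3579893

4.35809, 4.35799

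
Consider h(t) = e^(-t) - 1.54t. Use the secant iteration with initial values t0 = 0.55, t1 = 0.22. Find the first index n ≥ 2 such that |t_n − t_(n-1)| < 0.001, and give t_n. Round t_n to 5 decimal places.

n = 4, t_n = 0.42467

h(0.55) = -0.2700502, h(0.22) = 0.4637188
t2 = 0.2200000 − 0.4637188·(-0.3300000)/(0.7337690) = 0.4285496;  |Δ| = 0.2085496
h(0.4285496) = -0.0085130
t3 = 0.4285496 − (-0.0085130)·(0.2085496)/(-0.4722318) = 0.4247900;  |Δ| = 0.0037596
h(0.4247900) = -0.0002695
t4 = 0.4247900 − (-0.0002695)·(-0.0037596)/(0.0082435) = 0.4246671;  |Δ| = 0.0001229
|t4 − t3| = 0.0001229 < 0.001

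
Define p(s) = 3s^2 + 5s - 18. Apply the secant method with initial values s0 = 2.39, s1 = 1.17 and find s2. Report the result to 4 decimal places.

1.6830

p(2.39) = 11.086300, p(1.17) = -8.043300
s2 = 1.170000 − (-8.043300)·(1.170000 − 2.390000) / (-8.043300 − 11.086300) = 1.170000 − (9.812826)/(-19.129600) = 1.682966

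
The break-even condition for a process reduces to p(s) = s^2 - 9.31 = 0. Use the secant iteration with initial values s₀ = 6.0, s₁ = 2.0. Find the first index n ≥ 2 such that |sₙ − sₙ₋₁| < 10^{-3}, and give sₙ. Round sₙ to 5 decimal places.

n = 6, sₙ = 3.05123

p(6.0) = 26.6900000, p(2.0) = -5.3100000
s₂ = 2.0000000 − (-5.3100000)·(-4.0000000)/(-32.0000000) = 2.6637500;  |Δ| = 0.6637500
p(2.6637500) = -2.2144359
s₃ = 2.6637500 − (-2.2144359)·(0.6637500)/(3.0955641) = 3.1385687;  |Δ| = 0.4748187
p(3.1385687) = 0.5406138
s₄ = 3.1385687 − 0.5406138·(0.4748187)/(2.7550497) = 3.0453967;  |Δ| = 0.0931720
p(3.0453967) = -0.0355588
s₅ = 3.0453967 − (-0.0355588)·(-0.0931720)/(-0.5761726) = 3.0511469;  |Δ| = 0.0057502
p(3.0511469) = -0.0005027
s₆ = 3.0511469 − (-0.0005027)·(0.0057502)/(0.0350561) = 3.0512293;  |Δ| = 0.0000825
|s₆ − s₅| = 0.0000825 < 10^{-3}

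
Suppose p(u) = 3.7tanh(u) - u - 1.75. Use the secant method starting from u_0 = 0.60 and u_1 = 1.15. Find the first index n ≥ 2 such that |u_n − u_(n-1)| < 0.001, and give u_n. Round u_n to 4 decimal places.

p(0.60) = -0.362917, p(1.15) = 0.125690
u_2 = 1.150000 − 0.125690·(0.550000)/(0.488607) = 1.008517;  |Δ| = 0.141483
p(1.008517) = 0.072530
u_3 = 1.008517 − 0.072530·(-0.141483)/(-0.053160) = 0.815480;  |Δ| = 0.193037
p(0.815480) = -0.076852
u_4 = 0.815480 − (-0.076852)·(-0.193037)/(-0.149383) = 0.914791;  |Δ| = 0.099311
p(0.914791) = 0.011877
u_5 = 0.914791 − 0.011877·(0.099311)/(0.088729) = 0.901497;  |Δ| = 0.013293
p(0.901497) = 0.001499
u_6 = 0.901497 − 0.001499·(-0.013293)/(-0.010378) = 0.899577;  |Δ| = 0.001921
p(0.899577) = -0.000038
u_7 = 0.899577 − (-0.000038)·(-0.001921)/(-0.001537) = 0.899623;  |Δ| = 0.000047
|u_7 − u_6| = 0.000047 < 0.001

n = 7, u_n = 0.8996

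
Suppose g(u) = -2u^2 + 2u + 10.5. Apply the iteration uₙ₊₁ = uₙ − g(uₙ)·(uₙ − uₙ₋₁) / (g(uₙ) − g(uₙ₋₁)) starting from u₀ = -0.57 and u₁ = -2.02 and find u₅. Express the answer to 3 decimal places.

g(-0.57) = 8.71020, g(-2.02) = -1.70080
u₂ = -2.02000 − (-1.70080)·(-2.02000 − (-0.57000)) / (-1.70080 − 8.71020) = -2.02000 − (2.46616)/(-10.41100) = -1.78312
g(-1.78312) = 0.57473
u₃ = -1.78312 − 0.57473·(-1.78312 − (-2.02000)) / (0.57473 − (-1.70080)) = -1.78312 − (0.13614)/(2.27553) = -1.84295
g(-1.84295) = 0.02119
u₄ = -1.84295 − 0.02119·(-1.84295 − (-1.78312)) / (0.02119 − 0.57473) = -1.84295 − (-0.00127)/(-0.55354) = -1.84524
g(-1.84524) = -0.00028
u₅ = -1.84524 − (-0.00028)·(-1.84524 − (-1.84295)) / (-0.00028 − 0.02119) = -1.84524 − (0.00000)/(-0.02147) = -1.84521

-1.845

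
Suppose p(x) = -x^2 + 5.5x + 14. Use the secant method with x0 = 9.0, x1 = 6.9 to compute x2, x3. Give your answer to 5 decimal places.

7.31731, 7.39786

p(9.0) = -17.5000000, p(6.9) = 4.3400000
x2 = 6.9000000 − 4.3400000·(6.9000000 − 9.0000000) / (4.3400000 − (-17.5000000)) = 6.9000000 − (-9.1140000)/(21.8400000) = 7.3173077
p(7.3173077) = 0.7022004
x3 = 7.3173077 − 0.7022004·(7.3173077 − 6.9000000) / (0.7022004 − 4.3400000) = 7.3173077 − (0.2930336)/(-3.6377996) = 7.3978601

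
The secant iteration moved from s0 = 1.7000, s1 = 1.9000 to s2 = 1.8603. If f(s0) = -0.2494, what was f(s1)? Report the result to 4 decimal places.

The secant line through (1.7000, -0.2494) and (1.9000, f(s1)) crosses zero at s2 = 1.8603.
So (1.7000, -0.2494), (1.9000, f(s1)), (1.8603, 0) are collinear:
f(s1) = -0.2494 · (1.9000 − 1.8603) / (1.7000 − 1.8603) = -0.2494 · (0.039700)/(-0.160300) = 0.061767

0.0618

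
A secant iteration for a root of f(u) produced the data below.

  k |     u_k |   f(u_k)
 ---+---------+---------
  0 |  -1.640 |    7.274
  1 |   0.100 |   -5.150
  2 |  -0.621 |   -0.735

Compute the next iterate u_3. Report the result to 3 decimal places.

-0.741

u_3 = -0.621 − (-0.735)·(-0.621 − 0.100) / (-0.735 − (-5.150))
   = -0.621 − (0.52993)/(4.41500) = -0.74103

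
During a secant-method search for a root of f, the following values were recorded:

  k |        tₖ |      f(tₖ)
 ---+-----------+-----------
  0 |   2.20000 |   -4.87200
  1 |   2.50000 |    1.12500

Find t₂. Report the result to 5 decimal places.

2.44372

t₂ = 2.50000 − 1.12500·(2.50000 − 2.20000) / (1.12500 − (-4.87200))
   = 2.50000 − (0.3375000)/(5.9970000) = 2.4437219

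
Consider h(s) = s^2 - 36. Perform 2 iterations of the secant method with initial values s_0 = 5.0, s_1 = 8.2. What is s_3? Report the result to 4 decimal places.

5.9739

h(5.0) = -11.000000, h(8.2) = 31.240000
s_2 = 8.200000 − 31.240000·(8.200000 − 5.000000) / (31.240000 − (-11.000000)) = 8.200000 − (99.968000)/(42.240000) = 5.833333
h(5.833333) = -1.972222
s_3 = 5.833333 − (-1.972222)·(5.833333 − 8.200000) / (-1.972222 − 31.240000) = 5.833333 − (4.667593)/(-33.212222) = 5.973872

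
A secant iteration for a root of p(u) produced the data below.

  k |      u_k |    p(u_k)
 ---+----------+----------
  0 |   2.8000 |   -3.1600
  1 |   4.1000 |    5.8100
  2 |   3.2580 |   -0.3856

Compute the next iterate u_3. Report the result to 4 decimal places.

u_3 = 3.2580 − (-0.3856)·(3.2580 − 4.1000) / (-0.3856 − 5.8100)
   = 3.2580 − (0.324675)/(-6.195600) = 3.310404

3.3104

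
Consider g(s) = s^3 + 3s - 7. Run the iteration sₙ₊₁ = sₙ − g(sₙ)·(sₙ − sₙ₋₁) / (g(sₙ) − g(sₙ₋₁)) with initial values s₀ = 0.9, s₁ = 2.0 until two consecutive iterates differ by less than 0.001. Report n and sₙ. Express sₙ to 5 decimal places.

g(0.9) = -3.5710000, g(2.0) = 7.0000000
s₂ = 2.0000000 − 7.0000000·(1.1000000)/(10.5710000) = 1.2715921;  |Δ| = 0.7284079
g(1.2715921) = -1.1291274
s₃ = 1.2715921 − (-1.1291274)·(-0.7284079)/(-8.1291274) = 1.3727672;  |Δ| = 0.1011751
g(1.3727672) = -0.2947326
s₄ = 1.3727672 − (-0.2947326)·(0.1011751)/(0.8343948) = 1.4085052;  |Δ| = 0.0357380
g(1.4085052) = 0.0198307
s₅ = 1.4085052 − 0.0198307·(0.0357380)/(0.3145633) = 1.4062522;  |Δ| = 0.0022530
g(1.4062522) = -0.0003159
s₆ = 1.4062522 − (-0.0003159)·(-0.0022530)/(-0.0201466) = 1.4062875;  |Δ| = 0.0000353
|s₆ − s₅| = 0.0000353 < 0.001

n = 6, sₙ = 1.40629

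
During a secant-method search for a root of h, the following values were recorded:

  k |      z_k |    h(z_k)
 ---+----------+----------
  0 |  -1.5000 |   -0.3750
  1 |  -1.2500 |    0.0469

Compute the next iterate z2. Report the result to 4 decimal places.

-1.2778

z2 = -1.2500 − 0.0469·(-1.2500 − (-1.5000)) / (0.0469 − (-0.3750))
   = -1.2500 − (0.011725)/(0.421900) = -1.277791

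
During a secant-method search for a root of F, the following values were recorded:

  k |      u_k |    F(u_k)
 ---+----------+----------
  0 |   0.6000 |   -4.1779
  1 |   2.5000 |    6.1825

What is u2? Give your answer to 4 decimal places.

1.3662

u2 = 2.5000 − 6.1825·(2.5000 − 0.6000) / (6.1825 − (-4.1779))
   = 2.5000 − (11.746750)/(10.360400) = 1.366188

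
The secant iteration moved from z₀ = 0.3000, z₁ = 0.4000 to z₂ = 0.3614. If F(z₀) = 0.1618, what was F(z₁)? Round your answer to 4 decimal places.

-0.1017

The secant line through (0.3000, 0.1618) and (0.4000, F(z₁)) crosses zero at z₂ = 0.3614.
So (0.3000, 0.1618), (0.4000, F(z₁)), (0.3614, 0) are collinear:
F(z₁) = 0.1618 · (0.4000 − 0.3614) / (0.3000 − 0.3614) = 0.1618 · (0.038600)/(-0.061400) = -0.101718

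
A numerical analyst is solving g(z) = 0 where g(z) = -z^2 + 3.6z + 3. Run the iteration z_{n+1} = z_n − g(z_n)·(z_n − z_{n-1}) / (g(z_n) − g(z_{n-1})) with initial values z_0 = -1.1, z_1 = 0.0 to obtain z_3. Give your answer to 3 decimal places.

g(-1.1) = -2.17000, g(0.0) = 3.00000
z_2 = 0.00000 − 3.00000·(0.00000 − (-1.10000)) / (3.00000 − (-2.17000)) = 0.00000 − (3.30000)/(5.17000) = -0.63830
g(-0.63830) = 0.29470
z_3 = -0.63830 − 0.29470·(-0.63830 − 0.00000) / (0.29470 − 3.00000) = -0.63830 − (-0.18811)/(-2.70530) = -0.70783

-0.708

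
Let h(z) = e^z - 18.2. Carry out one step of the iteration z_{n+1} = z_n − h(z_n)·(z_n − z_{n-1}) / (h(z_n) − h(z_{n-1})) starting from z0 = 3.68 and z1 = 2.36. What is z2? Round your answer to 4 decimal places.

h(3.68) = 21.446394, h(2.36) = -7.609049
z2 = 2.360000 − (-7.609049)·(2.360000 − 3.680000) / (-7.609049 − 21.446394) = 2.360000 − (10.043944)/(-29.055443) = 2.705682

2.7057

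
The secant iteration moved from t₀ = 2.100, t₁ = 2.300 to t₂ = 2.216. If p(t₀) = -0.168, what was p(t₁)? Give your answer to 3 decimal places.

0.122

The secant line through (2.100, -0.168) and (2.300, p(t₁)) crosses zero at t₂ = 2.216.
So (2.100, -0.168), (2.300, p(t₁)), (2.216, 0) are collinear:
p(t₁) = -0.168 · (2.300 − 2.216) / (2.100 − 2.216) = -0.168 · (0.08400)/(-0.11600) = 0.12166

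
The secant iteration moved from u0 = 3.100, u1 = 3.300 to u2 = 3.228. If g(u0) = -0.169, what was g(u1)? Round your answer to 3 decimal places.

The secant line through (3.100, -0.169) and (3.300, g(u1)) crosses zero at u2 = 3.228.
So (3.100, -0.169), (3.300, g(u1)), (3.228, 0) are collinear:
g(u1) = -0.169 · (3.300 − 3.228) / (3.100 − 3.228) = -0.169 · (0.07200)/(-0.12800) = 0.09506

0.095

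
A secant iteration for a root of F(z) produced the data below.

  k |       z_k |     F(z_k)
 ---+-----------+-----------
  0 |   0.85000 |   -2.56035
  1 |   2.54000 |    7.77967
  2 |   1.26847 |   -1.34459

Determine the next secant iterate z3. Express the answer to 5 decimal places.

z3 = 1.26847 − (-1.34459)·(1.26847 − 2.54000) / (-1.34459 − 7.77967)
   = 1.26847 − (1.7096865)/(-9.1242600) = 1.4558481

1.45585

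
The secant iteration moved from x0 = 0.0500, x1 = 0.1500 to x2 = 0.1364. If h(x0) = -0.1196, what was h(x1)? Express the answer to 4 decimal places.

0.0188

The secant line through (0.0500, -0.1196) and (0.1500, h(x1)) crosses zero at x2 = 0.1364.
So (0.0500, -0.1196), (0.1500, h(x1)), (0.1364, 0) are collinear:
h(x1) = -0.1196 · (0.1500 − 0.1364) / (0.0500 − 0.1364) = -0.1196 · (0.013600)/(-0.086400) = 0.018826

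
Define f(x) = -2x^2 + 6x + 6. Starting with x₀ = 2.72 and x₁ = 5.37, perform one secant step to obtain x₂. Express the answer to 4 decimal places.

3.4590

f(2.72) = 7.523200, f(5.37) = -19.453800
x₂ = 5.370000 − (-19.453800)·(5.370000 − 2.720000) / (-19.453800 − 7.523200) = 5.370000 − (-51.552570)/(-26.977000) = 3.459018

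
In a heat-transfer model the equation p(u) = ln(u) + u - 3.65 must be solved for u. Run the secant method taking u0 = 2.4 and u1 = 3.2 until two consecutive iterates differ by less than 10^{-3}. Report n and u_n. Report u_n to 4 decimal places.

n = 4, u_n = 2.6685

p(2.4) = -0.374531, p(3.2) = 0.713151
u2 = 3.200000 − 0.713151·(0.800000)/(1.087682) = 2.675471;  |Δ| = 0.524529
p(2.675471) = 0.009597
u3 = 2.675471 − 0.009597·(-0.524529)/(-0.703554) = 2.668316;  |Δ| = 0.007155
p(2.668316) = -0.000236
u4 = 2.668316 − (-0.000236)·(-0.007155)/(-0.009832) = 2.668488;  |Δ| = 0.000172
|u4 − u3| = 0.000172 < 10^{-3}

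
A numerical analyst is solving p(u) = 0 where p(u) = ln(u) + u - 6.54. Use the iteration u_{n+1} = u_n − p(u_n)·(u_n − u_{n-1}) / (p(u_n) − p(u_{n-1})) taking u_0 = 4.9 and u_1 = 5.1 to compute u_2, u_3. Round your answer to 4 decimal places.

p(4.9) = -0.050765, p(5.1) = 0.189241
u_2 = 5.100000 − 0.189241·(5.100000 − 4.900000) / (0.189241 − (-0.050765)) = 5.100000 − (0.037848)/(0.240005) = 4.942303
p(4.942303) = 0.000134
u_3 = 4.942303 − 0.000134·(4.942303 − 5.100000) / (0.000134 − 0.189241) = 4.942303 − (-0.000021)/(-0.189106) = 4.942191

4.9423, 4.9422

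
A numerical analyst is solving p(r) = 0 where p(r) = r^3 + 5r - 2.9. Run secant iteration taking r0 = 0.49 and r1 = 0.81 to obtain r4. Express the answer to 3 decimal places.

0.547

p(0.49) = -0.33235, p(0.81) = 1.68144
r2 = 0.81000 − 1.68144·(0.81000 − 0.49000) / (1.68144 − (-0.33235)) = 0.81000 − (0.53806)/(2.01379) = 0.54281
p(0.54281) = -0.02600
r3 = 0.54281 − (-0.02600)·(0.54281 − 0.81000) / (-0.02600 − 1.68144) = 0.54281 − (0.00695)/(-1.70744) = 0.54688
p(0.54688) = -0.00203
r4 = 0.54688 − (-0.00203)·(0.54688 − 0.54281) / (-0.00203 − (-0.02600)) = 0.54688 − (-0.00001)/(0.02397) = 0.54723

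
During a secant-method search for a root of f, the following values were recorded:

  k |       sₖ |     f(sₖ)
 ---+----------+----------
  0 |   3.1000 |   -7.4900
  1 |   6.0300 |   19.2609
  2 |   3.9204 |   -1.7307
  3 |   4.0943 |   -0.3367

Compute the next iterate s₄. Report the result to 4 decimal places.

s₄ = 4.0943 − (-0.3367)·(4.0943 − 3.9204) / (-0.3367 − (-1.7307))
   = 4.0943 − (-0.058552)/(1.394000) = 4.136303

4.1363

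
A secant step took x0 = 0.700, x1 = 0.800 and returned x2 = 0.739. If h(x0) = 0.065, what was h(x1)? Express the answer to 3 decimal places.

-0.102

The secant line through (0.700, 0.065) and (0.800, h(x1)) crosses zero at x2 = 0.739.
So (0.700, 0.065), (0.800, h(x1)), (0.739, 0) are collinear:
h(x1) = 0.065 · (0.800 − 0.739) / (0.700 − 0.739) = 0.065 · (0.06100)/(-0.03900) = -0.10167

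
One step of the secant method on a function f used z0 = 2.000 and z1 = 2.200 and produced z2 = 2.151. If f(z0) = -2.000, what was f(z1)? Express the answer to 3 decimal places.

0.649

The secant line through (2.000, -2.000) and (2.200, f(z1)) crosses zero at z2 = 2.151.
So (2.000, -2.000), (2.200, f(z1)), (2.151, 0) are collinear:
f(z1) = -2.000 · (2.200 − 2.151) / (2.000 − 2.151) = -2.000 · (0.04900)/(-0.15100) = 0.64901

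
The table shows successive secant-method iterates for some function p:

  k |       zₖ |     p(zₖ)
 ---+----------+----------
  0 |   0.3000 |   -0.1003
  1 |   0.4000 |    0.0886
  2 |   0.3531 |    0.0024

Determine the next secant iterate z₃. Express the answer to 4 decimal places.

0.3518

z₃ = 0.3531 − 0.0024·(0.3531 − 0.4000) / (0.0024 − 0.0886)
   = 0.3531 − (-0.000113)/(-0.086200) = 0.351794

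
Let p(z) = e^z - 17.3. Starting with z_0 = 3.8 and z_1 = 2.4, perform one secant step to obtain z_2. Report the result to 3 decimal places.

2.661

p(3.8) = 27.40118, p(2.4) = -6.27682
z_2 = 2.40000 − (-6.27682)·(2.40000 − 3.80000) / (-6.27682 − 27.40118) = 2.40000 − (8.78755)/(-33.67801) = 2.66093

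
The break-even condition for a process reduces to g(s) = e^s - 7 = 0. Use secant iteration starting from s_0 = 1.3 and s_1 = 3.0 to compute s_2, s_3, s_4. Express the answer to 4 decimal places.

g(1.3) = -3.330703, g(3.0) = 13.085537
s_2 = 3.000000 − 13.085537·(3.000000 − 1.300000) / (13.085537 − (-3.330703)) = 3.000000 − (22.245413)/(16.416240) = 1.644914
g(1.644914) = -1.819434
s_3 = 1.644914 − (-1.819434)·(1.644914 − 3.000000) / (-1.819434 − 13.085537) = 1.644914 − (2.465489)/(-14.904971) = 1.810328
g(1.810328) = -0.887547
s_4 = 1.810328 − (-0.887547)·(1.810328 − 1.644914) / (-0.887547 − (-1.819434)) = 1.810328 − (-0.146813)/(0.931887) = 1.967871

1.6449, 1.8103, 1.9679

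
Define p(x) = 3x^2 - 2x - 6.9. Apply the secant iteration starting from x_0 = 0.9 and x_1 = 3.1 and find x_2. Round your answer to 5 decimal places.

1.52700

p(0.9) = -6.2700000, p(3.1) = 15.7300000
x_2 = 3.1000000 − 15.7300000·(3.1000000 − 0.9000000) / (15.7300000 − (-6.2700000)) = 3.1000000 − (34.6060000)/(22.0000000) = 1.5270000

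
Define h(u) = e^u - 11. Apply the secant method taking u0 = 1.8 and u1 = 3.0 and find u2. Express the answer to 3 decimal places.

h(1.8) = -4.95035, h(3.0) = 9.08554
u2 = 3.00000 − 9.08554·(3.00000 − 1.80000) / (9.08554 − (-4.95035)) = 3.00000 − (10.90264)/(14.03589) = 2.22323

2.223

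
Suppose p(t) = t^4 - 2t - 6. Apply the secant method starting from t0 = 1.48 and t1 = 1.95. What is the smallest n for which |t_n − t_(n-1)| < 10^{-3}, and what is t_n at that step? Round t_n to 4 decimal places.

p(1.48) = -4.162148, p(1.95) = 4.559006
t2 = 1.950000 − 4.559006·(0.470000)/(8.721154) = 1.704306;  |Δ| = 0.245694
p(1.704306) = -0.971564
t3 = 1.704306 − (-0.971564)·(-0.245694)/(-5.530570) = 1.747468;  |Δ| = 0.043161
p(1.747468) = -0.170198
t4 = 1.747468 − (-0.170198)·(0.043161)/(0.801365) = 1.756635;  |Δ| = 0.009167
p(1.756635) = 0.008675
t5 = 1.756635 − 0.008675·(0.009167)/(0.178874) = 1.756190;  |Δ| = 0.000445
|t5 − t4| = 0.000445 < 10^{-3}

n = 5, t_n = 1.7562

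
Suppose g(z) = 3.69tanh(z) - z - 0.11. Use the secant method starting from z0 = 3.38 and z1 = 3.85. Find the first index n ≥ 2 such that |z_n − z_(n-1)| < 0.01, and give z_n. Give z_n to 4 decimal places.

g(3.38) = 0.191455, g(3.85) = -0.273340
z2 = 3.850000 − (-0.273340)·(0.470000)/(-0.464795) = 3.573599;  |Δ| = 0.276401
g(3.573599) = 0.000597
z3 = 3.573599 − 0.000597·(-0.276401)/(0.273938) = 3.574201;  |Δ| = 0.000603
|z3 − z2| = 0.000603 < 0.01

n = 3, z_n = 3.5742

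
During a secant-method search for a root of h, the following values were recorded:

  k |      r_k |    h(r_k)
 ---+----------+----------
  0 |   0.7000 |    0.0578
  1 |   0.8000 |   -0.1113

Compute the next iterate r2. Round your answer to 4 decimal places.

r2 = 0.8000 − (-0.1113)·(0.8000 − 0.7000) / (-0.1113 − 0.0578)
   = 0.8000 − (-0.011130)/(-0.169100) = 0.734181

0.7342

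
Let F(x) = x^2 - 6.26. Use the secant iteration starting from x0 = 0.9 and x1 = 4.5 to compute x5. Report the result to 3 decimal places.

2.501

F(0.9) = -5.45000, F(4.5) = 13.99000
x2 = 4.50000 − 13.99000·(4.50000 − 0.90000) / (13.99000 − (-5.45000)) = 4.50000 − (50.36400)/(19.44000) = 1.90926
F(1.90926) = -2.61473
x3 = 1.90926 − (-2.61473)·(1.90926 − 4.50000) / (-2.61473 − 13.99000) = 1.90926 − (6.77409)/(-16.60473) = 2.31722
F(2.31722) = -0.89049
x4 = 2.31722 − (-0.89049)·(2.31722 − 1.90926) / (-0.89049 − (-2.61473)) = 2.31722 − (-0.36329)/(1.72424) = 2.52791
F(2.52791) = 0.13035
x5 = 2.52791 − 0.13035·(2.52791 − 2.31722) / (0.13035 − (-0.89049)) = 2.52791 − (0.02746)/(1.02084) = 2.50101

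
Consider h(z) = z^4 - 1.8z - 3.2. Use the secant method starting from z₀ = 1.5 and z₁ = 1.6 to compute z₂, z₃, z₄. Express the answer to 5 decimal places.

1.56388, 1.56626, 1.56635

h(1.5) = -0.8375000, h(1.6) = 0.4736000
z₂ = 1.6000000 − 0.4736000·(1.6000000 − 1.5000000) / (0.4736000 − (-0.8375000)) = 1.6000000 − (0.0473600)/(1.3111000) = 1.5638777
h(1.5638777) = -0.0334661
z₃ = 1.5638777 − (-0.0334661)·(1.5638777 − 1.6000000) / (-0.0334661 − 0.4736000) = 1.5638777 − (0.0012089)/(-0.5070661) = 1.5662617
h(1.5662617) = -0.0011998
z₄ = 1.5662617 − (-0.0011998)·(1.5662617 − 1.5638777) / (-0.0011998 − (-0.0334661)) = 1.5662617 − (-0.0000029)/(0.0322663) = 1.5663504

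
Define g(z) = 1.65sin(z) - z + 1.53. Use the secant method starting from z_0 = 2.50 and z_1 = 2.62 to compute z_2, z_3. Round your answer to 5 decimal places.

2.50735, 2.50751

g(2.50) = 0.0174790, g(2.62) = -0.2678683
z_2 = 2.6200000 − (-0.2678683)·(2.6200000 − 2.5000000) / (-0.2678683 − 0.0174790) = 2.6200000 − (-0.0321442)/(-0.2853473) = 2.5073506
g(2.5073506) = 0.0003851
z_3 = 2.5073506 − 0.0003851·(2.5073506 − 2.6200000) / (0.0003851 − (-0.2678683)) = 2.5073506 − (-0.0000434)/(0.2682534) = 2.5075124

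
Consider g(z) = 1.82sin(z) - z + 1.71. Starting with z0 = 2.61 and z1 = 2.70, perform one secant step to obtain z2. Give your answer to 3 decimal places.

2.619

g(2.61) = 0.02257, g(2.70) = -0.21217
z2 = 2.70000 − (-0.21217)·(2.70000 − 2.61000) / (-0.21217 − 0.02257) = 2.70000 − (-0.01910)/(-0.23474) = 2.61865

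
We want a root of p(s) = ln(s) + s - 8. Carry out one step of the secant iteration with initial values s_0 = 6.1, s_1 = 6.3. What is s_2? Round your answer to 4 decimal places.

6.1790

p(6.1) = -0.091711, p(6.3) = 0.140550
s_2 = 6.300000 − 0.140550·(6.300000 − 6.100000) / (0.140550 − (-0.091711)) = 6.300000 − (0.028110)/(0.232261) = 6.178973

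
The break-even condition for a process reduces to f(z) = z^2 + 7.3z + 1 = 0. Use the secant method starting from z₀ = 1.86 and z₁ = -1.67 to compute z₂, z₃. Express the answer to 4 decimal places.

-0.5482, -0.0166

f(1.86) = 18.037600, f(-1.67) = -8.402100
z₂ = -1.670000 − (-8.402100)·(-1.670000 − 1.860000) / (-8.402100 − 18.037600) = -1.670000 − (29.659413)/(-26.439700) = -0.548224
f(-0.548224) = -2.701488
z₃ = -0.548224 − (-2.701488)·(-0.548224 − (-1.670000)) / (-2.701488 − (-8.402100)) = -0.548224 − (-3.030463)/(5.700612) = -0.016621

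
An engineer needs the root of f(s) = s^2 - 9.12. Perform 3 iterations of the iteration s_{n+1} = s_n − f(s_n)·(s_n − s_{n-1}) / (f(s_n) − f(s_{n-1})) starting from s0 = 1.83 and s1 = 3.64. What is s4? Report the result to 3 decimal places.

f(1.83) = -5.77110, f(3.64) = 4.12960
s2 = 3.64000 − 4.12960·(3.64000 − 1.83000) / (4.12960 − (-5.77110)) = 3.64000 − (7.47458)/(9.90070) = 2.88505
f(2.88505) = -0.79651
s3 = 2.88505 − (-0.79651)·(2.88505 − 3.64000) / (-0.79651 − 4.12960) = 2.88505 − (0.60133)/(-4.92611) = 3.00712
f(3.00712) = -0.07726
s4 = 3.00712 − (-0.07726)·(3.00712 − 2.88505) / (-0.07726 − (-0.79651)) = 3.00712 − (-0.00943)/(0.71926) = 3.02023

3.020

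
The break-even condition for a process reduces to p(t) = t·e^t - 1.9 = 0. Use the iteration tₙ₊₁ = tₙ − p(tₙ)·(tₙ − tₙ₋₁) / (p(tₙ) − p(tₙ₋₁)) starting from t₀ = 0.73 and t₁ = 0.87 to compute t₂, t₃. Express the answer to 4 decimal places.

p(0.73) = -0.385191, p(0.87) = 0.176612
t₂ = 0.870000 − 0.176612·(0.870000 − 0.730000) / (0.176612 − (-0.385191)) = 0.870000 − (0.024726)/(0.561804) = 0.825989
p(0.825989) = -0.013328
t₃ = 0.825989 − (-0.013328)·(0.825989 − 0.870000) / (-0.013328 − 0.176612) = 0.825989 − (0.000587)/(-0.189941) = 0.829077

0.8260, 0.8291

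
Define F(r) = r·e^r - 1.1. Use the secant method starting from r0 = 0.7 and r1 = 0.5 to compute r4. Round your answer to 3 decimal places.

F(0.7) = 0.30963, F(0.5) = -0.27564
r2 = 0.50000 − (-0.27564)·(0.50000 − 0.70000) / (-0.27564 − 0.30963) = 0.50000 − (0.05513)/(-0.58527) = 0.59419
F(0.59419) = -0.02358
r3 = 0.59419 − (-0.02358)·(0.59419 − 0.50000) / (-0.02358 − (-0.27564)) = 0.59419 − (-0.00222)/(0.25206) = 0.60300
F(0.60300) = 0.00205
r4 = 0.60300 − 0.00205·(0.60300 − 0.59419) / (0.00205 − (-0.02358)) = 0.60300 − (0.00002)/(0.02563) = 0.60230

0.602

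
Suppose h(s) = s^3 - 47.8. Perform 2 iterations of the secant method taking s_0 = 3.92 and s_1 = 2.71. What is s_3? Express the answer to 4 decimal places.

h(3.92) = 12.436288, h(2.71) = -27.897489
s_2 = 2.710000 − (-27.897489)·(2.710000 − 3.920000) / (-27.897489 − 12.436288) = 2.710000 − (33.755962)/(-40.333777) = 3.546915
h(3.546915) = -3.177642
s_3 = 3.546915 − (-3.177642)·(3.546915 − 2.710000) / (-3.177642 − (-27.897489)) = 3.546915 − (-2.659418)/(24.719847) = 3.654498

3.6545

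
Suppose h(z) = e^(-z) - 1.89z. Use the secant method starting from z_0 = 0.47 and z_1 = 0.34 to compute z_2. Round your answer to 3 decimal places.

0.367

h(0.47) = -0.26330, h(0.34) = 0.06917
z_2 = 0.34000 − 0.06917·(0.34000 − 0.47000) / (0.06917 − (-0.26330)) = 0.34000 − (-0.00899)/(0.33247) = 0.36705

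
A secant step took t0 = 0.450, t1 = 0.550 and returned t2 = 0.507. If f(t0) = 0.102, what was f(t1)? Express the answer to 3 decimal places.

-0.077

The secant line through (0.450, 0.102) and (0.550, f(t1)) crosses zero at t2 = 0.507.
So (0.450, 0.102), (0.550, f(t1)), (0.507, 0) are collinear:
f(t1) = 0.102 · (0.550 − 0.507) / (0.450 − 0.507) = 0.102 · (0.04300)/(-0.05700) = -0.07695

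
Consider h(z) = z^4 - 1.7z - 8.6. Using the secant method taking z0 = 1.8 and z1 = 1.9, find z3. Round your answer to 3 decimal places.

1.851

h(1.8) = -1.16240, h(1.9) = 1.20210
z2 = 1.90000 − 1.20210·(1.90000 − 1.80000) / (1.20210 − (-1.16240)) = 1.90000 − (0.12021)/(2.36450) = 1.84916
h(1.84916) = -0.05131
z3 = 1.84916 − (-0.05131)·(1.84916 − 1.90000) / (-0.05131 − 1.20210) = 1.84916 − (0.00261)/(-1.25341) = 1.85124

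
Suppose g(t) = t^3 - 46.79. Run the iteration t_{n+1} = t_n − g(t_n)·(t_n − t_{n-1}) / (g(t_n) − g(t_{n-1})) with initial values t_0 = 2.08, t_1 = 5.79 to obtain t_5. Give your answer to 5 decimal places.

3.59376

g(2.08) = -37.7910880, g(5.79) = 147.3145390
t_2 = 5.7900000 − 147.3145390·(5.7900000 − 2.0800000) / (147.3145390 − (-37.7910880)) = 5.7900000 − (546.5369397)/(185.1056270) = 2.8374321
g(2.8374321) = -23.9457758
t_3 = 2.8374321 − (-23.9457758)·(2.8374321 − 5.7900000) / (-23.9457758 − 147.3145390) = 2.8374321 − (70.7015298)/(-171.2603148) = 3.2502628
g(3.2502628) = -12.4535455
t_4 = 3.2502628 − (-12.4535455)·(3.2502628 − 2.8374321) / (-12.4535455 − (-23.9457758)) = 3.2502628 − (-5.1412069)/(11.4922303) = 3.6976266
g(3.6976266) = 3.7655856
t_5 = 3.6976266 − 3.7655856·(3.6976266 − 3.2502628) / (3.7655856 − (-12.4535455)) = 3.6976266 − (1.6845864)/(16.2191311) = 3.5937624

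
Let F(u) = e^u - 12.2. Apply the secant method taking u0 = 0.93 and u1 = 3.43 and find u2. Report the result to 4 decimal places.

1.7826

F(0.93) = -9.665491, F(3.43) = 18.676643
u2 = 3.430000 − 18.676643·(3.430000 − 0.930000) / (18.676643 − (-9.665491)) = 3.430000 − (46.691607)/(28.342134) = 1.782573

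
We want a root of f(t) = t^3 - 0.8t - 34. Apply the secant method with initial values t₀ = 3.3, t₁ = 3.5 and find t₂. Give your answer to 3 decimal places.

f(3.3) = -0.70300, f(3.5) = 6.07500
t₂ = 3.50000 − 6.07500·(3.50000 − 3.30000) / (6.07500 − (-0.70300)) = 3.50000 − (1.21500)/(6.77800) = 3.32074

3.321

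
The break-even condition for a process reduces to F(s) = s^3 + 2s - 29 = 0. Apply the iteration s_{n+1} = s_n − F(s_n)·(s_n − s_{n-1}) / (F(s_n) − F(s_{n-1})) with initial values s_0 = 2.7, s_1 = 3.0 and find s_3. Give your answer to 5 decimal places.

F(2.7) = -3.9170000, F(3.0) = 4.0000000
s_2 = 3.0000000 − 4.0000000·(3.0000000 − 2.7000000) / (4.0000000 − (-3.9170000)) = 3.0000000 − (1.2000000)/(7.9170000) = 2.8484274
F(2.8484274) = -0.1923185
s_3 = 2.8484274 − (-0.1923185)·(2.8484274 − 3.0000000) / (-0.1923185 − 4.0000000) = 2.8484274 − (0.0291502)/(-4.1923185) = 2.8553807

2.85538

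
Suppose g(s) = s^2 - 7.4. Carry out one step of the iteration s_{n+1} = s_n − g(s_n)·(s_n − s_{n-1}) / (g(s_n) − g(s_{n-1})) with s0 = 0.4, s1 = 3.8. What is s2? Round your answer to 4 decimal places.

g(0.4) = -7.240000, g(3.8) = 7.040000
s2 = 3.800000 − 7.040000·(3.800000 − 0.400000) / (7.040000 − (-7.240000)) = 3.800000 − (23.936000)/(14.280000) = 2.123810

2.1238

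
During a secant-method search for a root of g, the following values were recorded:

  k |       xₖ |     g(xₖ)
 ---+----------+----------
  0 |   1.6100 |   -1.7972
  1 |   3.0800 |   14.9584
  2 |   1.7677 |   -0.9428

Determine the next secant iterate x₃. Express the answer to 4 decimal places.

x₃ = 1.7677 − (-0.9428)·(1.7677 − 3.0800) / (-0.9428 − 14.9584)
   = 1.7677 − (1.237236)/(-15.901200) = 1.845508

1.8455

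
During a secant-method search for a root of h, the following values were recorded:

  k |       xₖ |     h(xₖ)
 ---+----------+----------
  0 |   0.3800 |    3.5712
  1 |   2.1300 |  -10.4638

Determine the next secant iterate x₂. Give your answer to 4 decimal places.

0.8253

x₂ = 2.1300 − (-10.4638)·(2.1300 − 0.3800) / (-10.4638 − 3.5712)
   = 2.1300 − (-18.311650)/(-14.035000) = 0.825287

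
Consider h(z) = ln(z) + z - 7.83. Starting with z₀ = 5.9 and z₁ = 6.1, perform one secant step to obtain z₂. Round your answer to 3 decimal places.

6.033

h(5.9) = -0.15505, h(6.1) = 0.07829
z₂ = 6.10000 − 0.07829·(6.10000 − 5.90000) / (0.07829 − (-0.15505)) = 6.10000 − (0.01566)/(0.23334) = 6.03290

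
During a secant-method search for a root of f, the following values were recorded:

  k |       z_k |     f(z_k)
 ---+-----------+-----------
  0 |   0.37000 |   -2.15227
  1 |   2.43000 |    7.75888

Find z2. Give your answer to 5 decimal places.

0.81734

z2 = 2.43000 − 7.75888·(2.43000 − 0.37000) / (7.75888 − (-2.15227))
   = 2.43000 − (15.9832928)/(9.9111500) = 0.8173423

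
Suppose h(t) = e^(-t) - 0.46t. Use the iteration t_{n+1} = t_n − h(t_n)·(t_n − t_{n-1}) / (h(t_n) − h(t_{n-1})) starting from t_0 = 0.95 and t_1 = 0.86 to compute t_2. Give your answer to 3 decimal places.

h(0.95) = -0.05026, h(0.86) = 0.02756
t_2 = 0.86000 − 0.02756·(0.86000 − 0.95000) / (0.02756 − (-0.05026)) = 0.86000 − (-0.00248)/(0.07782) = 0.89188

0.892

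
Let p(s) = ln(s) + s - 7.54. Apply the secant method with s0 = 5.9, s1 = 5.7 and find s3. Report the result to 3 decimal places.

5.785

p(5.9) = 0.13495, p(5.7) = -0.09953
s2 = 5.70000 − (-0.09953)·(5.70000 − 5.90000) / (-0.09953 − 0.13495) = 5.70000 − (0.01991)/(-0.23449) = 5.78490
p(5.78490) = 0.00015
s3 = 5.78490 − 0.00015·(5.78490 − 5.70000) / (0.00015 − (-0.09953)) = 5.78490 − (0.00001)/(0.09968) = 5.78477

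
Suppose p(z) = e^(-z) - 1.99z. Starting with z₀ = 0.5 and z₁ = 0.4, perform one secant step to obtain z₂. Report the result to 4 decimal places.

0.3522

p(0.5) = -0.388469, p(0.4) = -0.125680
z₂ = 0.400000 − (-0.125680)·(0.400000 − 0.500000) / (-0.125680 − (-0.388469)) = 0.400000 − (0.012568)/(0.262789) = 0.352175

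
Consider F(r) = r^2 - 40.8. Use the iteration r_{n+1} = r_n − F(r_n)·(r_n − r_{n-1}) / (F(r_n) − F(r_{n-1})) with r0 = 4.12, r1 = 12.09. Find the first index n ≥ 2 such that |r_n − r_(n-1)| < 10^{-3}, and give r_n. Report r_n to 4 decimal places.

F(4.12) = -23.825600, F(12.09) = 105.368100
r2 = 12.090000 − 105.368100·(7.970000)/(129.193700) = 5.589809;  |Δ| = 6.500191
F(5.589809) = -9.554038
r3 = 5.589809 − (-9.554038)·(-6.500191)/(-114.922138) = 6.130201;  |Δ| = 0.540393
F(6.130201) = -3.220631
r4 = 6.130201 − (-3.220631)·(0.540393)/(6.333407) = 6.404999;  |Δ| = 0.274798
F(6.404999) = 0.224012
r5 = 6.404999 − 0.224012·(0.274798)/(3.444644) = 6.387128;  |Δ| = 0.017871
F(6.387128) = -0.004591
r6 = 6.387128 − (-0.004591)·(-0.017871)/(-0.228604) = 6.387487;  |Δ| = 0.000359
|r6 − r5| = 0.000359 < 10^{-3}

n = 6, r_n = 6.3875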